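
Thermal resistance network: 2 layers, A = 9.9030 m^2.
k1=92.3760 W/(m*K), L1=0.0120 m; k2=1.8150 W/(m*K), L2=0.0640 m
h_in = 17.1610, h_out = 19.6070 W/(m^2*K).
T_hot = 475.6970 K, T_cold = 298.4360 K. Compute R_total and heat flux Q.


R_conv_in = 1/(17.1610*9.9030) = 0.0059
R_1 = 0.0120/(92.3760*9.9030) = 1.3118e-05
R_2 = 0.0640/(1.8150*9.9030) = 0.0036
R_conv_out = 1/(19.6070*9.9030) = 0.0052
R_total = 0.0146 K/W
Q = 177.2610 / 0.0146 = 12134.3104 W

R_total = 0.0146 K/W, Q = 12134.3104 W


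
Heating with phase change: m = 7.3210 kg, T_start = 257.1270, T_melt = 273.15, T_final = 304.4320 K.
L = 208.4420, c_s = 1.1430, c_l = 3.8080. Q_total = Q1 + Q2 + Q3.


Q1 (sensible, solid) = 7.3210 * 1.1430 * 16.0230 = 134.0789 kJ
Q2 (latent) = 7.3210 * 208.4420 = 1526.0039 kJ
Q3 (sensible, liquid) = 7.3210 * 3.8080 * 31.2820 = 872.0911 kJ
Q_total = 2532.1739 kJ

2532.1739 kJ


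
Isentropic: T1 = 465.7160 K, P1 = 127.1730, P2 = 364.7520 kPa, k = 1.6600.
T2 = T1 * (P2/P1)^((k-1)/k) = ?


(k-1)/k = 0.3976
(P2/P1)^exp = 1.5203
T2 = 465.7160 * 1.5203 = 708.0430 K

708.0430 K


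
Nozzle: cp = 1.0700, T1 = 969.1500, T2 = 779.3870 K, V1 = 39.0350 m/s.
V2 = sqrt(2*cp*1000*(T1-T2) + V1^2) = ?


dT = 189.7630 K
2*cp*1000*dT = 406092.8200
V1^2 = 1523.7312
V2 = sqrt(407616.5512) = 638.4486 m/s

638.4486 m/s


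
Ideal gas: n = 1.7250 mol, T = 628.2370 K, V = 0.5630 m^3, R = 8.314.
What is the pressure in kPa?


P = nRT/V = 1.7250 * 8.314 * 628.2370 / 0.5630
= 9009.9552 / 0.5630 = 16003.4728 Pa = 16.0035 kPa

16.0035 kPa


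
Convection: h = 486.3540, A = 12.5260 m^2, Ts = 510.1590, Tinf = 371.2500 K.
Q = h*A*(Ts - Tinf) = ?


dT = 138.9090 K
Q = 486.3540 * 12.5260 * 138.9090 = 846243.3800 W

846243.3800 W


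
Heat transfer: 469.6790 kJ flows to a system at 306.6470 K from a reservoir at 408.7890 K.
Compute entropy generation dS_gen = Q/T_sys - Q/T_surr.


dS_sys = 469.6790/306.6470 = 1.5317 kJ/K
dS_surr = -469.6790/408.7890 = -1.1490 kJ/K
dS_gen = 1.5317 - 1.1490 = 0.3827 kJ/K (irreversible)

dS_gen = 0.3827 kJ/K, irreversible


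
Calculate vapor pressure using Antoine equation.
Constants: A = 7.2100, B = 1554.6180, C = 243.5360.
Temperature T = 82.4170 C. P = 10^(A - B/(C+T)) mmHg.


C+T = 325.9530
B/(C+T) = 4.7695
log10(P) = 7.2100 - 4.7695 = 2.4405
P = 10^2.4405 = 275.7690 mmHg

275.7690 mmHg


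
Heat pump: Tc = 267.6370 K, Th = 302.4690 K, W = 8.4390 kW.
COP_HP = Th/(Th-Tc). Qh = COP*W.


COP = 302.4690 / 34.8320 = 8.6837
Qh = 8.6837 * 8.4390 = 73.2813 kW

COP = 8.6837, Qh = 73.2813 kW


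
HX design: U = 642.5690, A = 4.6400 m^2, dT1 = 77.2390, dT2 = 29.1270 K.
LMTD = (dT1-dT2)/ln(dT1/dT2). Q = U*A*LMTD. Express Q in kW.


LMTD = 49.3336 K
Q = 642.5690 * 4.6400 * 49.3336 = 147088.9782 W = 147.0890 kW

147.0890 kW


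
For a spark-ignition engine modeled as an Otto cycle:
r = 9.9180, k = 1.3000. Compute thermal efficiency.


r^(k-1) = 1.9903
eta = 1 - 1/1.9903 = 0.4976 = 49.7573%

49.7573%


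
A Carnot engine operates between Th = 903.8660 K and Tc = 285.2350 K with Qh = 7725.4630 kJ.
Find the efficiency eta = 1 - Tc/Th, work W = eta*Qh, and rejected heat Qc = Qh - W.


eta = 1 - 285.2350/903.8660 = 0.6844
W = 0.6844 * 7725.4630 = 5287.5215 kJ
Qc = 7725.4630 - 5287.5215 = 2437.9415 kJ

eta = 68.4428%, W = 5287.5215 kJ, Qc = 2437.9415 kJ


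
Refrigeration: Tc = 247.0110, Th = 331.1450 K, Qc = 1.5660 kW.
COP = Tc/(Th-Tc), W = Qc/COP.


COP = 247.0110 / 84.1340 = 2.9359
W = 1.5660 / 2.9359 = 0.5334 kW

COP = 2.9359, W = 0.5334 kW


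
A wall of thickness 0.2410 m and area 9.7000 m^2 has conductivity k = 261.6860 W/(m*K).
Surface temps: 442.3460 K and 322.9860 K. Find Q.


dT = 119.3600 K
Q = 261.6860 * 9.7000 * 119.3600 / 0.2410 = 1257169.9474 W

1257169.9474 W


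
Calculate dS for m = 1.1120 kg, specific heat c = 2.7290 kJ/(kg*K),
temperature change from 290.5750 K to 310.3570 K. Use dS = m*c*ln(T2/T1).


T2/T1 = 1.0681
ln(T2/T1) = 0.0659
dS = 1.1120 * 2.7290 * 0.0659 = 0.1999 kJ/K

0.1999 kJ/K


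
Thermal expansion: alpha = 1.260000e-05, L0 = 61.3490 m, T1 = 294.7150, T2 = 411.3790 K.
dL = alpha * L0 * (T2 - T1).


dT = 116.6640 K
dL = 1.260000e-05 * 61.3490 * 116.6640 = 0.090181 m
L_final = 61.439181 m

dL = 0.090181 m


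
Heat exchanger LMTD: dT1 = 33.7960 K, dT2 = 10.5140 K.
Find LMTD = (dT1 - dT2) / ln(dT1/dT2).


dT1/dT2 = 3.2144
ln(dT1/dT2) = 1.1676
LMTD = 23.2820 / 1.1676 = 19.9395 K

19.9395 K


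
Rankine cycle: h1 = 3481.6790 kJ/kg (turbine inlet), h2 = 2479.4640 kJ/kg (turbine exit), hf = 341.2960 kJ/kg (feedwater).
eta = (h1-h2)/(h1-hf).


W = 1002.2150 kJ/kg
Q_in = 3140.3830 kJ/kg
eta = 0.3191 = 31.9138%

eta = 31.9138%


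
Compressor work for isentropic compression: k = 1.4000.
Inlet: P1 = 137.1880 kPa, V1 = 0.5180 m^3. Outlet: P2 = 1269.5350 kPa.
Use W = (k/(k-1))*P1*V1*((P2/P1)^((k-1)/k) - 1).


(k-1)/k = 0.2857
(P2/P1)^exp = 1.8884
W = 3.5000 * 137.1880 * 0.5180 * (1.8884 - 1) = 220.9644 kJ

220.9644 kJ


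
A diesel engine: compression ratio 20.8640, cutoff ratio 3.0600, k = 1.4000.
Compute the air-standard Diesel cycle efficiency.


r^(k-1) = 3.3710
rc^k = 4.7864
eta = 0.6105 = 61.0530%

61.0530%


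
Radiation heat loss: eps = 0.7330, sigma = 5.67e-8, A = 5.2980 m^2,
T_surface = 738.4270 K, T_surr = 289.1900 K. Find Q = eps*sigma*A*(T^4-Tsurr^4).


T^4 = 2.9732e+11
Tsurr^4 = 6.9941e+09
Q = 0.7330 * 5.67e-8 * 5.2980 * 2.9033e+11 = 63927.9877 W

63927.9877 W


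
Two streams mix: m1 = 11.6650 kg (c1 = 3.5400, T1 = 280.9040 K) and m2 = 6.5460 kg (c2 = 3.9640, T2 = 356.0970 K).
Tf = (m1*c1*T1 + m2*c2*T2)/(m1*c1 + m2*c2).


num = 20839.8053
den = 67.2424
Tf = 309.9204 K

309.9204 K


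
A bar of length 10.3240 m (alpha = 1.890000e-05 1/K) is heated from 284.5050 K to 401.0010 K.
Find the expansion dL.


dT = 116.4960 K
dL = 1.890000e-05 * 10.3240 * 116.4960 = 0.022731 m
L_final = 10.346731 m

dL = 0.022731 m


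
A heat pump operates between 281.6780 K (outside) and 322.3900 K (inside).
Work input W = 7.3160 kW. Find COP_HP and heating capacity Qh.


COP = 322.3900 / 40.7120 = 7.9188
Qh = 7.9188 * 7.3160 = 57.9339 kW

COP = 7.9188, Qh = 57.9339 kW


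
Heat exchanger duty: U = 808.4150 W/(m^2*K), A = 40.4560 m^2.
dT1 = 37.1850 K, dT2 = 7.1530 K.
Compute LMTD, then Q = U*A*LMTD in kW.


LMTD = 18.2192 K
Q = 808.4150 * 40.4560 * 18.2192 = 595862.2983 W = 595.8623 kW

595.8623 kW


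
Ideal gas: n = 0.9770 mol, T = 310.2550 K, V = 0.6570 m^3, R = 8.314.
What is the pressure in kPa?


P = nRT/V = 0.9770 * 8.314 * 310.2550 / 0.6570
= 2520.1325 / 0.6570 = 3835.8181 Pa = 3.8358 kPa

3.8358 kPa


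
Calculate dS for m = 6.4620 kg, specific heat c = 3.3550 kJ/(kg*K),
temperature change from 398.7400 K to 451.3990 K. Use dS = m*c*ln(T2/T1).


T2/T1 = 1.1321
ln(T2/T1) = 0.1240
dS = 6.4620 * 3.3550 * 0.1240 = 2.6892 kJ/K

2.6892 kJ/K


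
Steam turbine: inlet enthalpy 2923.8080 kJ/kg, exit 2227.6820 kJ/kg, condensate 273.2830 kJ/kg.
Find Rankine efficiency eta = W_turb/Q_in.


W = 696.1260 kJ/kg
Q_in = 2650.5250 kJ/kg
eta = 0.2626 = 26.2637%

eta = 26.2637%


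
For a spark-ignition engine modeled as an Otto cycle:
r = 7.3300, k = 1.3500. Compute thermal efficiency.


r^(k-1) = 2.0081
eta = 1 - 1/2.0081 = 0.5020 = 50.2018%

50.2018%


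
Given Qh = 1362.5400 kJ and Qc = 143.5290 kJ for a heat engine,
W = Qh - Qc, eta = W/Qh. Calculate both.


W = 1362.5400 - 143.5290 = 1219.0110 kJ
eta = 1219.0110 / 1362.5400 = 0.8947 = 89.4661%

W = 1219.0110 kJ, eta = 89.4661%


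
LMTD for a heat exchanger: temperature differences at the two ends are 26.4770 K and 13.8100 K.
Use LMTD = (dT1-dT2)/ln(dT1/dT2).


dT1/dT2 = 1.9172
ln(dT1/dT2) = 0.6509
LMTD = 12.6670 / 0.6509 = 19.4612 K

19.4612 K


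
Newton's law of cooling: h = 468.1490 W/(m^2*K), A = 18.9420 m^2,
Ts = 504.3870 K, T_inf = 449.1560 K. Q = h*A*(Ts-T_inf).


dT = 55.2310 K
Q = 468.1490 * 18.9420 * 55.2310 = 489770.7434 W

489770.7434 W


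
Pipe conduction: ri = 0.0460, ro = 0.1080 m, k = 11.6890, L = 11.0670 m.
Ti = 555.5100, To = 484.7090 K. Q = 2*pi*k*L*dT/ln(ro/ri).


dT = 70.8010 K
ln(ro/ri) = 0.8535
Q = 2*pi*11.6890*11.0670*70.8010 / 0.8535 = 67426.1213 W

67426.1213 W


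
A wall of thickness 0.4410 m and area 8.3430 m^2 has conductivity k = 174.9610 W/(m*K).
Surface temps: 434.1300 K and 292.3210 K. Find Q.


dT = 141.8090 K
Q = 174.9610 * 8.3430 * 141.8090 / 0.4410 = 469384.4531 W

469384.4531 W


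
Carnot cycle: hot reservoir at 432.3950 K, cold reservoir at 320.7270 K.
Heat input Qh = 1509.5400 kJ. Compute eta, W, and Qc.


eta = 1 - 320.7270/432.3950 = 0.2583
W = 0.2583 * 1509.5400 = 389.8457 kJ
Qc = 1509.5400 - 389.8457 = 1119.6943 kJ

eta = 25.8255%, W = 389.8457 kJ, Qc = 1119.6943 kJ


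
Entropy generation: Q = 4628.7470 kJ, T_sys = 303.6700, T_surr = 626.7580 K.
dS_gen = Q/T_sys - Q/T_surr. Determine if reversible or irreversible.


dS_sys = 4628.7470/303.6700 = 15.2427 kJ/K
dS_surr = -4628.7470/626.7580 = -7.3852 kJ/K
dS_gen = 15.2427 - 7.3852 = 7.8575 kJ/K (irreversible)

dS_gen = 7.8575 kJ/K, irreversible


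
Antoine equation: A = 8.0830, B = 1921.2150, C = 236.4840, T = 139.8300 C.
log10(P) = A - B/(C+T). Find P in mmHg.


C+T = 376.3140
B/(C+T) = 5.1054
log10(P) = 8.0830 - 5.1054 = 2.9776
P = 10^2.9776 = 949.8371 mmHg

949.8371 mmHg


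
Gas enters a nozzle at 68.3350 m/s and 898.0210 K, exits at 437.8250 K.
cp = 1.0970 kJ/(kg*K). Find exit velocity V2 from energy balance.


dT = 460.1960 K
2*cp*1000*dT = 1009670.0240
V1^2 = 4669.6722
V2 = sqrt(1014339.6962) = 1007.1443 m/s

1007.1443 m/s


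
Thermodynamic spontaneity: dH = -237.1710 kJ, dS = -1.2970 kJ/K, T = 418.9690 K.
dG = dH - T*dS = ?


T*dS = 418.9690 * -1.2970 = -543.4028 kJ
dG = -237.1710 + 543.4028 = 306.2318 kJ (non-spontaneous)

dG = 306.2318 kJ, non-spontaneous


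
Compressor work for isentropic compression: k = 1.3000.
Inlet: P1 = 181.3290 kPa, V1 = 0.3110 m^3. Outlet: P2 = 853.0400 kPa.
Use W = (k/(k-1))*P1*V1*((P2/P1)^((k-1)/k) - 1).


(k-1)/k = 0.2308
(P2/P1)^exp = 1.4295
W = 4.3333 * 181.3290 * 0.3110 * (1.4295 - 1) = 104.9643 kJ

104.9643 kJ


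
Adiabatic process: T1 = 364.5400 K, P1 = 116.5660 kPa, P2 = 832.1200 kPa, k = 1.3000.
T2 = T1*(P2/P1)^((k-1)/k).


(k-1)/k = 0.2308
(P2/P1)^exp = 1.5739
T2 = 364.5400 * 1.5739 = 573.7637 K

573.7637 K


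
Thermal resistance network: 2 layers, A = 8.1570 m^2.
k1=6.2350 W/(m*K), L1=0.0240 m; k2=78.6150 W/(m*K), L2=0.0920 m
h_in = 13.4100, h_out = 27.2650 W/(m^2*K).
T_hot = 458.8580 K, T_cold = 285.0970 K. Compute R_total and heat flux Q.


R_conv_in = 1/(13.4100*8.1570) = 0.0091
R_1 = 0.0240/(6.2350*8.1570) = 0.0005
R_2 = 0.0920/(78.6150*8.1570) = 0.0001
R_conv_out = 1/(27.2650*8.1570) = 0.0045
R_total = 0.0143 K/W
Q = 173.7610 / 0.0143 = 12190.5533 W

R_total = 0.0143 K/W, Q = 12190.5533 W


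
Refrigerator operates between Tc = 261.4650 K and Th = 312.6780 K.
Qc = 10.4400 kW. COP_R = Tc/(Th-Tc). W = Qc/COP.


COP = 261.4650 / 51.2130 = 5.1054
W = 10.4400 / 5.1054 = 2.0449 kW

COP = 5.1054, W = 2.0449 kW


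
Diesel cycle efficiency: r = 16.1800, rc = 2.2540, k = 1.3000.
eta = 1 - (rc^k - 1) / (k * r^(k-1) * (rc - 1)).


r^(k-1) = 2.3051
rc^k = 2.8763
eta = 0.5007 = 50.0682%

50.0682%


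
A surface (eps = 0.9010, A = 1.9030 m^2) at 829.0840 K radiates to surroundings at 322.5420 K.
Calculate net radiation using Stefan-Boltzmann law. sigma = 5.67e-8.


T^4 = 4.7249e+11
Tsurr^4 = 1.0823e+10
Q = 0.9010 * 5.67e-8 * 1.9030 * 4.6167e+11 = 44882.5043 W

44882.5043 W


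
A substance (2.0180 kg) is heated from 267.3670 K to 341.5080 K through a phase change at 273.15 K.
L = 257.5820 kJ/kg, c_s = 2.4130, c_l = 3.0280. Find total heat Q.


Q1 (sensible, solid) = 2.0180 * 2.4130 * 5.7830 = 28.1599 kJ
Q2 (latent) = 2.0180 * 257.5820 = 519.8005 kJ
Q3 (sensible, liquid) = 2.0180 * 3.0280 * 68.3580 = 417.7018 kJ
Q_total = 965.6622 kJ

965.6622 kJ


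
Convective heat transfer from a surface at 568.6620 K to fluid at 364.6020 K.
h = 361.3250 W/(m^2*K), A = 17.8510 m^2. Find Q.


dT = 204.0600 K
Q = 361.3250 * 17.8510 * 204.0600 = 1316189.5661 W

1316189.5661 W


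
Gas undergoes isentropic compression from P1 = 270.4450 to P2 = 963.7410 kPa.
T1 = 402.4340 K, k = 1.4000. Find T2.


(k-1)/k = 0.2857
(P2/P1)^exp = 1.4377
T2 = 402.4340 * 1.4377 = 578.5955 K

578.5955 K


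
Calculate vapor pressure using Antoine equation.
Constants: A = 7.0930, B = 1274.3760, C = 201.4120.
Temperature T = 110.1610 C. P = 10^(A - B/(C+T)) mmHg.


C+T = 311.5730
B/(C+T) = 4.0901
log10(P) = 7.0930 - 4.0901 = 3.0029
P = 10^3.0029 = 1006.6160 mmHg

1006.6160 mmHg


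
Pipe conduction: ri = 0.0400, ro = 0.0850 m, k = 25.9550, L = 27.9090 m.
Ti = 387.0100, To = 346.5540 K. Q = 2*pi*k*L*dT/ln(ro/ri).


dT = 40.4560 K
ln(ro/ri) = 0.7538
Q = 2*pi*25.9550*27.9090*40.4560 / 0.7538 = 244280.1797 W

244280.1797 W


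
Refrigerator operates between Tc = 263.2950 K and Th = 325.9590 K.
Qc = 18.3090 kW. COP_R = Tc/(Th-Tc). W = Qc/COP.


COP = 263.2950 / 62.6640 = 4.2017
W = 18.3090 / 4.2017 = 4.3575 kW

COP = 4.2017, W = 4.3575 kW


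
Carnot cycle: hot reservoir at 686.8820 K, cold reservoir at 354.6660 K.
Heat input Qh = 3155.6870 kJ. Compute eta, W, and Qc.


eta = 1 - 354.6660/686.8820 = 0.4837
W = 0.4837 * 3155.6870 = 1526.2734 kJ
Qc = 3155.6870 - 1526.2734 = 1629.4136 kJ

eta = 48.3658%, W = 1526.2734 kJ, Qc = 1629.4136 kJ


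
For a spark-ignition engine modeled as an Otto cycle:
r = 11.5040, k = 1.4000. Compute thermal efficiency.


r^(k-1) = 2.6567
eta = 1 - 1/2.6567 = 0.6236 = 62.3591%

62.3591%


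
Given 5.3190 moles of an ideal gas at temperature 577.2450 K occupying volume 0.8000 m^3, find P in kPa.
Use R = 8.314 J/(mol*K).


P = nRT/V = 5.3190 * 8.314 * 577.2450 / 0.8000
= 25527.0242 / 0.8000 = 31908.7803 Pa = 31.9088 kPa

31.9088 kPa


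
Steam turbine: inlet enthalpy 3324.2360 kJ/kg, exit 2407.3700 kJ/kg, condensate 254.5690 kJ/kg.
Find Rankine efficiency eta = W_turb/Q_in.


W = 916.8660 kJ/kg
Q_in = 3069.6670 kJ/kg
eta = 0.2987 = 29.8686%

eta = 29.8686%


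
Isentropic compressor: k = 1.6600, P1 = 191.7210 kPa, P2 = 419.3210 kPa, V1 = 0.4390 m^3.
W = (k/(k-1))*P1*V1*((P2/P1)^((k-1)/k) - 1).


(k-1)/k = 0.3976
(P2/P1)^exp = 1.3650
W = 2.5152 * 191.7210 * 0.4390 * (1.3650 - 1) = 77.2659 kJ

77.2659 kJ


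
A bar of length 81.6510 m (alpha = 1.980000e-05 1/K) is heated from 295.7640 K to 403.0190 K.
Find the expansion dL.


dT = 107.2550 K
dL = 1.980000e-05 * 81.6510 * 107.2550 = 0.173398 m
L_final = 81.824398 m

dL = 0.173398 m


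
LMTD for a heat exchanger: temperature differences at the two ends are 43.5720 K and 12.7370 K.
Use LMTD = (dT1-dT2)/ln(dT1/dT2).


dT1/dT2 = 3.4209
ln(dT1/dT2) = 1.2299
LMTD = 30.8350 / 1.2299 = 25.0711 K

25.0711 K


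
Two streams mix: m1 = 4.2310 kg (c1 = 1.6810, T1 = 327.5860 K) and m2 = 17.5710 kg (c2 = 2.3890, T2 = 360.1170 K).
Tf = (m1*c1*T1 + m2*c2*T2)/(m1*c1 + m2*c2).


num = 17446.5677
den = 49.0894
Tf = 355.4038 K

355.4038 K


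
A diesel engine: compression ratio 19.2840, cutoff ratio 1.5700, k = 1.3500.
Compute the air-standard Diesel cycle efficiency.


r^(k-1) = 2.8172
rc^k = 1.8385
eta = 0.6132 = 61.3208%

61.3208%


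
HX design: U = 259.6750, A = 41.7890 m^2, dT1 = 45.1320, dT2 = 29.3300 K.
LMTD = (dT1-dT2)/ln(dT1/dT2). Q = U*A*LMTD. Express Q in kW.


LMTD = 36.6652 K
Q = 259.6750 * 41.7890 * 36.6652 = 397874.7772 W = 397.8748 kW

397.8748 kW


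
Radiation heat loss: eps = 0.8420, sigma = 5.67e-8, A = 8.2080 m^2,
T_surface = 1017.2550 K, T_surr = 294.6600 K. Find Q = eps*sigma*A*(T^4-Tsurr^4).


T^4 = 1.0708e+12
Tsurr^4 = 7.5385e+09
Q = 0.8420 * 5.67e-8 * 8.2080 * 1.0633e+12 = 416661.7525 W

416661.7525 W


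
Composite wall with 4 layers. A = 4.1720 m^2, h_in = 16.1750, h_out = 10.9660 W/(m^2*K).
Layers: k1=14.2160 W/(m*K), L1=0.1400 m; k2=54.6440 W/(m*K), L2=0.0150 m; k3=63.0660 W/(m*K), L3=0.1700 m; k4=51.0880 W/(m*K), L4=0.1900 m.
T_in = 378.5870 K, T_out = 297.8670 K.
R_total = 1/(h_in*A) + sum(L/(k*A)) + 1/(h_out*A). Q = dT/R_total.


R_conv_in = 1/(16.1750*4.1720) = 0.0148
R_1 = 0.1400/(14.2160*4.1720) = 0.0024
R_2 = 0.0150/(54.6440*4.1720) = 6.5797e-05
R_3 = 0.1700/(63.0660*4.1720) = 0.0006
R_4 = 0.1900/(51.0880*4.1720) = 0.0009
R_conv_out = 1/(10.9660*4.1720) = 0.0219
R_total = 0.0406 K/W
Q = 80.7200 / 0.0406 = 1986.1982 W

R_total = 0.0406 K/W, Q = 1986.1982 W


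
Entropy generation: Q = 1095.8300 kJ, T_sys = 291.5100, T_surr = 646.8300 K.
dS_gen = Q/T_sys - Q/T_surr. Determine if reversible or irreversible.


dS_sys = 1095.8300/291.5100 = 3.7592 kJ/K
dS_surr = -1095.8300/646.8300 = -1.6942 kJ/K
dS_gen = 3.7592 - 1.6942 = 2.0650 kJ/K (irreversible)

dS_gen = 2.0650 kJ/K, irreversible


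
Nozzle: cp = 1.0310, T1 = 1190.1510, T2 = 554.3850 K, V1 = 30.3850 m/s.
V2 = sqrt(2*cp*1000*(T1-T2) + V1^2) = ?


dT = 635.7660 K
2*cp*1000*dT = 1310949.4920
V1^2 = 923.2482
V2 = sqrt(1311872.7402) = 1145.3701 m/s

1145.3701 m/s


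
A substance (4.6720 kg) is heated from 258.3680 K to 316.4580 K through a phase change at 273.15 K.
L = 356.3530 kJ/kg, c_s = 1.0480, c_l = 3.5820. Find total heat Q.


Q1 (sensible, solid) = 4.6720 * 1.0480 * 14.7820 = 72.3765 kJ
Q2 (latent) = 4.6720 * 356.3530 = 1664.8812 kJ
Q3 (sensible, liquid) = 4.6720 * 3.5820 * 43.3080 = 724.7639 kJ
Q_total = 2462.0216 kJ

2462.0216 kJ


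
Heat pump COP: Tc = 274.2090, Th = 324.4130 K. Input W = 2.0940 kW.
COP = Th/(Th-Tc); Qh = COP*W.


COP = 324.4130 / 50.2040 = 6.4619
Qh = 6.4619 * 2.0940 = 13.5312 kW

COP = 6.4619, Qh = 13.5312 kW


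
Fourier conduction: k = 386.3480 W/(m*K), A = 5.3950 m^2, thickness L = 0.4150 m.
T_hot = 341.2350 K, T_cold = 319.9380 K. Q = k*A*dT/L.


dT = 21.2970 K
Q = 386.3480 * 5.3950 * 21.2970 / 0.4150 = 106964.6936 W

106964.6936 W


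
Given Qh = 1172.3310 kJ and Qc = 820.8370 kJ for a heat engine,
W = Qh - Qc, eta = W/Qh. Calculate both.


W = 1172.3310 - 820.8370 = 351.4940 kJ
eta = 351.4940 / 1172.3310 = 0.2998 = 29.9825%

W = 351.4940 kJ, eta = 29.9825%


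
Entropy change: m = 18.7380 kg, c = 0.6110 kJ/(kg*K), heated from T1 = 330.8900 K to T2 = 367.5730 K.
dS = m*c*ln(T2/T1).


T2/T1 = 1.1109
ln(T2/T1) = 0.1051
dS = 18.7380 * 0.6110 * 0.1051 = 1.2037 kJ/K

1.2037 kJ/K


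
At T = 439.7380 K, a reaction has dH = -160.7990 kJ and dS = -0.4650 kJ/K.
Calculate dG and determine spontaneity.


T*dS = 439.7380 * -0.4650 = -204.4782 kJ
dG = -160.7990 + 204.4782 = 43.6792 kJ (non-spontaneous)

dG = 43.6792 kJ, non-spontaneous


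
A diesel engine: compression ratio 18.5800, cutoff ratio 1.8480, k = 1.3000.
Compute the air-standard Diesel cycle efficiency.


r^(k-1) = 2.4028
rc^k = 2.2218
eta = 0.5387 = 53.8724%

53.8724%


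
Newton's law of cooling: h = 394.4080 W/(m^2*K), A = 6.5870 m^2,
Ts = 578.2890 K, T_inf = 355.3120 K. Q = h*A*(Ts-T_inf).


dT = 222.9770 K
Q = 394.4080 * 6.5870 * 222.9770 = 579286.5524 W

579286.5524 W


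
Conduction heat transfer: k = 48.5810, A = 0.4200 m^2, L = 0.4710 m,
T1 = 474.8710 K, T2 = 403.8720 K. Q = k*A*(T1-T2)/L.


dT = 70.9990 K
Q = 48.5810 * 0.4200 * 70.9990 / 0.4710 = 3075.7219 W

3075.7219 W


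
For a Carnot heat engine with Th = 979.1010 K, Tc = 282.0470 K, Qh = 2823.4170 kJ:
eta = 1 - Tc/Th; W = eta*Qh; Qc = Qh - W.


eta = 1 - 282.0470/979.1010 = 0.7119
W = 0.7119 * 2823.4170 = 2010.0828 kJ
Qc = 2823.4170 - 2010.0828 = 813.3342 kJ

eta = 71.1933%, W = 2010.0828 kJ, Qc = 813.3342 kJ


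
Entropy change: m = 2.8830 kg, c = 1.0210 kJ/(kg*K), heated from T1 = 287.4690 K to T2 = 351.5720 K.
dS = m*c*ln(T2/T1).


T2/T1 = 1.2230
ln(T2/T1) = 0.2013
dS = 2.8830 * 1.0210 * 0.2013 = 0.5925 kJ/K

0.5925 kJ/K


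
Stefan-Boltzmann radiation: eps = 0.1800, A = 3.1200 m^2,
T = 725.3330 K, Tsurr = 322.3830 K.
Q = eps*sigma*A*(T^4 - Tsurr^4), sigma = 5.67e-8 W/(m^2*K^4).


T^4 = 2.7679e+11
Tsurr^4 = 1.0802e+10
Q = 0.1800 * 5.67e-8 * 3.1200 * 2.6599e+11 = 8469.7806 W

8469.7806 W


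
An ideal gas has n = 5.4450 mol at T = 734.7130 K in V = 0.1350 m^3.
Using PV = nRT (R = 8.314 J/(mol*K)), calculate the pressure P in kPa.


P = nRT/V = 5.4450 * 8.314 * 734.7130 / 0.1350
= 33260.2591 / 0.1350 = 246372.2899 Pa = 246.3723 kPa

246.3723 kPa


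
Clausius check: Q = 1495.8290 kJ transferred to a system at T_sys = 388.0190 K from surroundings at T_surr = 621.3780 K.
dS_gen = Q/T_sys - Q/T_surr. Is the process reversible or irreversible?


dS_sys = 1495.8290/388.0190 = 3.8550 kJ/K
dS_surr = -1495.8290/621.3780 = -2.4073 kJ/K
dS_gen = 3.8550 - 2.4073 = 1.4478 kJ/K (irreversible)

dS_gen = 1.4478 kJ/K, irreversible


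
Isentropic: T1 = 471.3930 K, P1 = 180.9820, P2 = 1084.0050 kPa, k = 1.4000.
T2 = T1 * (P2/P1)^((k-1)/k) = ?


(k-1)/k = 0.2857
(P2/P1)^exp = 1.6677
T2 = 471.3930 * 1.6677 = 786.1334 K

786.1334 K


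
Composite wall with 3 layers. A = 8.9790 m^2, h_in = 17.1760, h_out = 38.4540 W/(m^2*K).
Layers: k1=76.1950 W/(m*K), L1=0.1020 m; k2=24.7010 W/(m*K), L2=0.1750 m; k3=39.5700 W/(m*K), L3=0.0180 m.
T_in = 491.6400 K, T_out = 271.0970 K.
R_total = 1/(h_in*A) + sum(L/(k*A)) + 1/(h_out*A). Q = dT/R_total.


R_conv_in = 1/(17.1760*8.9790) = 0.0065
R_1 = 0.1020/(76.1950*8.9790) = 0.0001
R_2 = 0.1750/(24.7010*8.9790) = 0.0008
R_3 = 0.0180/(39.5700*8.9790) = 5.0662e-05
R_conv_out = 1/(38.4540*8.9790) = 0.0029
R_total = 0.0104 K/W
Q = 220.5430 / 0.0104 = 21269.2484 W

R_total = 0.0104 K/W, Q = 21269.2484 W


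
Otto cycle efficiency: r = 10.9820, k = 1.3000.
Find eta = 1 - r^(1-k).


r^(k-1) = 2.0521
eta = 1 - 1/2.0521 = 0.5127 = 51.2701%

51.2701%


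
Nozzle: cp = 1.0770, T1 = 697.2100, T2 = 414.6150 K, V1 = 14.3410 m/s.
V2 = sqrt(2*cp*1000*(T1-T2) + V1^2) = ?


dT = 282.5950 K
2*cp*1000*dT = 608709.6300
V1^2 = 205.6643
V2 = sqrt(608915.2943) = 780.3302 m/s

780.3302 m/s


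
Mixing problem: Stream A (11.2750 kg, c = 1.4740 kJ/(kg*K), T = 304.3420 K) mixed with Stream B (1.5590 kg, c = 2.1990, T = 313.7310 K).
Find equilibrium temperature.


num = 6133.5117
den = 20.0476
Tf = 305.9476 K

305.9476 K


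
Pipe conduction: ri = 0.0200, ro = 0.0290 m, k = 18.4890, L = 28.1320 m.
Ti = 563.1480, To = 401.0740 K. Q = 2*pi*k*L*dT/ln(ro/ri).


dT = 162.0740 K
ln(ro/ri) = 0.3716
Q = 2*pi*18.4890*28.1320*162.0740 / 0.3716 = 1425522.7057 W

1425522.7057 W


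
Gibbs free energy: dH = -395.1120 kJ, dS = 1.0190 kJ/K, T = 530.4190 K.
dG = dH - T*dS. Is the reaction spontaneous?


T*dS = 530.4190 * 1.0190 = 540.4970 kJ
dG = -395.1120 - 540.4970 = -935.6090 kJ (spontaneous)

dG = -935.6090 kJ, spontaneous


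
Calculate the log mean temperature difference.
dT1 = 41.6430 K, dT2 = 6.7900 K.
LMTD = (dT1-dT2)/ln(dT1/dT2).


dT1/dT2 = 6.1330
ln(dT1/dT2) = 1.8137
LMTD = 34.8530 / 1.8137 = 19.2167 K

19.2167 K


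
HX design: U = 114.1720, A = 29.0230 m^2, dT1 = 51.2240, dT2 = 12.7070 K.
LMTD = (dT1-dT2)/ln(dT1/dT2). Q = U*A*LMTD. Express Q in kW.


LMTD = 27.6295 K
Q = 114.1720 * 29.0230 * 27.6295 = 91553.3857 W = 91.5534 kW

91.5534 kW


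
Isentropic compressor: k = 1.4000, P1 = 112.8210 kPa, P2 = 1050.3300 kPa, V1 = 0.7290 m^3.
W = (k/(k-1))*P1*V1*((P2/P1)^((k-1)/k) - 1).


(k-1)/k = 0.2857
(P2/P1)^exp = 1.8916
W = 3.5000 * 112.8210 * 0.7290 * (1.8916 - 1) = 256.6704 kJ

256.6704 kJ


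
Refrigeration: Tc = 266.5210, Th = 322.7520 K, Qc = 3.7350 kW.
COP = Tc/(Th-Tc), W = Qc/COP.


COP = 266.5210 / 56.2310 = 4.7398
W = 3.7350 / 4.7398 = 0.7880 kW

COP = 4.7398, W = 0.7880 kW


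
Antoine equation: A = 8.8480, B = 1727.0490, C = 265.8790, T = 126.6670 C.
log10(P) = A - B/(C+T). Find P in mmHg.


C+T = 392.5460
B/(C+T) = 4.3996
log10(P) = 8.8480 - 4.3996 = 4.4484
P = 10^4.4484 = 28079.5913 mmHg

28079.5913 mmHg


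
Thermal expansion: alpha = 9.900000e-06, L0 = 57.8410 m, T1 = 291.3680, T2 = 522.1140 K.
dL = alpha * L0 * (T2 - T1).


dT = 230.7460 K
dL = 9.900000e-06 * 57.8410 * 230.7460 = 0.132131 m
L_final = 57.973131 m

dL = 0.132131 m


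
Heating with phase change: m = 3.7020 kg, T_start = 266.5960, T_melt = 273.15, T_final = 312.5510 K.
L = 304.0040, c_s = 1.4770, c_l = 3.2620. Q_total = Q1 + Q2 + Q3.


Q1 (sensible, solid) = 3.7020 * 1.4770 * 6.5540 = 35.8363 kJ
Q2 (latent) = 3.7020 * 304.0040 = 1125.4228 kJ
Q3 (sensible, liquid) = 3.7020 * 3.2620 * 39.4010 = 475.8035 kJ
Q_total = 1637.0626 kJ

1637.0626 kJ


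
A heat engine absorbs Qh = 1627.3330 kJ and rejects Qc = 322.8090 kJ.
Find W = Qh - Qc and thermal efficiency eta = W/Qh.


W = 1627.3330 - 322.8090 = 1304.5240 kJ
eta = 1304.5240 / 1627.3330 = 0.8016 = 80.1633%

W = 1304.5240 kJ, eta = 80.1633%


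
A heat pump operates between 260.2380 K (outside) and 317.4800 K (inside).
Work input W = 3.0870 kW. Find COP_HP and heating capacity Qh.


COP = 317.4800 / 57.2420 = 5.5463
Qh = 5.5463 * 3.0870 = 17.1214 kW

COP = 5.5463, Qh = 17.1214 kW


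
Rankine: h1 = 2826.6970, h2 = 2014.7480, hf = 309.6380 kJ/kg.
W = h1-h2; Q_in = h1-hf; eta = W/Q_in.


W = 811.9490 kJ/kg
Q_in = 2517.0590 kJ/kg
eta = 0.3226 = 32.2578%

eta = 32.2578%


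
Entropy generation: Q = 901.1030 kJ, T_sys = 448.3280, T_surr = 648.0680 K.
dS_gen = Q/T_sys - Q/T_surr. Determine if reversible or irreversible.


dS_sys = 901.1030/448.3280 = 2.0099 kJ/K
dS_surr = -901.1030/648.0680 = -1.3904 kJ/K
dS_gen = 2.0099 - 1.3904 = 0.6195 kJ/K (irreversible)

dS_gen = 0.6195 kJ/K, irreversible


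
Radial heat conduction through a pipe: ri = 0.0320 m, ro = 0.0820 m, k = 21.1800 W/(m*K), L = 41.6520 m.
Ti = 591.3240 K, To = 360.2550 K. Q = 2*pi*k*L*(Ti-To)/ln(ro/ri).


dT = 231.0690 K
ln(ro/ri) = 0.9410
Q = 2*pi*21.1800*41.6520*231.0690 / 0.9410 = 1361135.7233 W

1361135.7233 W


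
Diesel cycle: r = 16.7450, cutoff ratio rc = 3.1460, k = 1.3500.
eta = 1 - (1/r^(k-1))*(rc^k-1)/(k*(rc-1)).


r^(k-1) = 2.6814
rc^k = 4.6987
eta = 0.5239 = 52.3875%

52.3875%


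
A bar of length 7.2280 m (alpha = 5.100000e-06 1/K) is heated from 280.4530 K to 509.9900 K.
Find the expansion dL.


dT = 229.5370 K
dL = 5.100000e-06 * 7.2280 * 229.5370 = 0.008461 m
L_final = 7.236461 m

dL = 0.008461 m


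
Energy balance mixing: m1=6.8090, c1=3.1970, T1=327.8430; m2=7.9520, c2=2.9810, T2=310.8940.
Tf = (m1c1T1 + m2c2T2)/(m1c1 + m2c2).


num = 14506.3236
den = 45.4733
Tf = 319.0076 K

319.0076 K


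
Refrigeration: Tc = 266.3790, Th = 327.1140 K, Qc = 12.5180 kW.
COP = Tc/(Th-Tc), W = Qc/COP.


COP = 266.3790 / 60.7350 = 4.3859
W = 12.5180 / 4.3859 = 2.8541 kW

COP = 4.3859, W = 2.8541 kW


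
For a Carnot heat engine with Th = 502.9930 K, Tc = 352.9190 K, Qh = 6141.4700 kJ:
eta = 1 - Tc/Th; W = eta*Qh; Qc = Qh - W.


eta = 1 - 352.9190/502.9930 = 0.2984
W = 0.2984 * 6141.4700 = 1832.3813 kJ
Qc = 6141.4700 - 1832.3813 = 4309.0887 kJ

eta = 29.8362%, W = 1832.3813 kJ, Qc = 4309.0887 kJ


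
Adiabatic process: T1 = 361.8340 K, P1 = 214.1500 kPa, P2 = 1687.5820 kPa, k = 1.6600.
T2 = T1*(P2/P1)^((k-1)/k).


(k-1)/k = 0.3976
(P2/P1)^exp = 2.2723
T2 = 361.8340 * 2.2723 = 822.1816 K

822.1816 K


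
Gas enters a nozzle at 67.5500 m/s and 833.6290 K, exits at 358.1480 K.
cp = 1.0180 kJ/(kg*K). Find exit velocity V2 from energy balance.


dT = 475.4810 K
2*cp*1000*dT = 968079.3160
V1^2 = 4563.0025
V2 = sqrt(972642.3185) = 986.2263 m/s

986.2263 m/s


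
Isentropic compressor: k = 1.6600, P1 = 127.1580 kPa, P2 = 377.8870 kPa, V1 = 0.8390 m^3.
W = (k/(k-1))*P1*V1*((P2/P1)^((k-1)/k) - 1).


(k-1)/k = 0.3976
(P2/P1)^exp = 1.5419
W = 2.5152 * 127.1580 * 0.8390 * (1.5419 - 1) = 145.4190 kJ

145.4190 kJ


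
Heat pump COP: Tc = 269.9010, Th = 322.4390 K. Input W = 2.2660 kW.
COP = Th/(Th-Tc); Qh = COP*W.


COP = 322.4390 / 52.5380 = 6.1373
Qh = 6.1373 * 2.2660 = 13.9070 kW

COP = 6.1373, Qh = 13.9070 kW


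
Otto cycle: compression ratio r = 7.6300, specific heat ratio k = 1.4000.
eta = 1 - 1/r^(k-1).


r^(k-1) = 2.2543
eta = 1 - 1/2.2543 = 0.5564 = 55.6401%

55.6401%


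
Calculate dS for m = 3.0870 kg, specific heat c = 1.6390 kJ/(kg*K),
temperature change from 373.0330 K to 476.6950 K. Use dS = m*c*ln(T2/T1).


T2/T1 = 1.2779
ln(T2/T1) = 0.2452
dS = 3.0870 * 1.6390 * 0.2452 = 1.2407 kJ/K

1.2407 kJ/K


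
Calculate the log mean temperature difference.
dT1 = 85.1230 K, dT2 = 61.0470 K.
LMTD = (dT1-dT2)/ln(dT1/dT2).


dT1/dT2 = 1.3944
ln(dT1/dT2) = 0.3325
LMTD = 24.0760 / 0.3325 = 72.4192 K

72.4192 K


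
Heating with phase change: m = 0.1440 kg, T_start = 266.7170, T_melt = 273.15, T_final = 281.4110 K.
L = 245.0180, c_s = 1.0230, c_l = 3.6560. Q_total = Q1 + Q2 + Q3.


Q1 (sensible, solid) = 0.1440 * 1.0230 * 6.4330 = 0.9477 kJ
Q2 (latent) = 0.1440 * 245.0180 = 35.2826 kJ
Q3 (sensible, liquid) = 0.1440 * 3.6560 * 8.2610 = 4.3491 kJ
Q_total = 40.5794 kJ

40.5794 kJ


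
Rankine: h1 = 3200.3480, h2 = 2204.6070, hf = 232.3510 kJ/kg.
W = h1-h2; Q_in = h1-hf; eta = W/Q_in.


W = 995.7410 kJ/kg
Q_in = 2967.9970 kJ/kg
eta = 0.3355 = 33.5493%

eta = 33.5493%


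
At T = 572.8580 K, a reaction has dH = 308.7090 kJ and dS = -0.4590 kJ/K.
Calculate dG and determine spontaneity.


T*dS = 572.8580 * -0.4590 = -262.9418 kJ
dG = 308.7090 + 262.9418 = 571.6508 kJ (non-spontaneous)

dG = 571.6508 kJ, non-spontaneous


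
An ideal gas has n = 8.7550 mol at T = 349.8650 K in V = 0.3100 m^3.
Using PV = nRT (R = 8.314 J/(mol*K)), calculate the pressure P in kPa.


P = nRT/V = 8.7550 * 8.314 * 349.8650 / 0.3100
= 25466.3480 / 0.3100 = 82149.5096 Pa = 82.1495 kPa

82.1495 kPa


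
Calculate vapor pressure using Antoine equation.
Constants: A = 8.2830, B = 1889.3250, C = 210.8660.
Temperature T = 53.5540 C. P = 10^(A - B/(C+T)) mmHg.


C+T = 264.4200
B/(C+T) = 7.1452
log10(P) = 8.2830 - 7.1452 = 1.1378
P = 10^1.1378 = 13.7351 mmHg

13.7351 mmHg


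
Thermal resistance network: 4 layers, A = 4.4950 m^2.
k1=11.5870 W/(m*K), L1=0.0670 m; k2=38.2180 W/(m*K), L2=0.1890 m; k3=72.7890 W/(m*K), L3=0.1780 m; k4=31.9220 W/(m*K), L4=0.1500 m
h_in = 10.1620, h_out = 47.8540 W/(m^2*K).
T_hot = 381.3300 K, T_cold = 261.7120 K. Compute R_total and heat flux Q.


R_conv_in = 1/(10.1620*4.4950) = 0.0219
R_1 = 0.0670/(11.5870*4.4950) = 0.0013
R_2 = 0.1890/(38.2180*4.4950) = 0.0011
R_3 = 0.1780/(72.7890*4.4950) = 0.0005
R_4 = 0.1500/(31.9220*4.4950) = 0.0010
R_conv_out = 1/(47.8540*4.4950) = 0.0046
R_total = 0.0305 K/W
Q = 119.6180 / 0.0305 = 3919.6929 W

R_total = 0.0305 K/W, Q = 3919.6929 W


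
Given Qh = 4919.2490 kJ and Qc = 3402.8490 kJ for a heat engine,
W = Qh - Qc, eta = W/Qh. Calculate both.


W = 4919.2490 - 3402.8490 = 1516.4000 kJ
eta = 1516.4000 / 4919.2490 = 0.3083 = 30.8258%

W = 1516.4000 kJ, eta = 30.8258%


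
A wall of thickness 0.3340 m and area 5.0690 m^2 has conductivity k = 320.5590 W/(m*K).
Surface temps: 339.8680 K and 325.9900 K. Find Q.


dT = 13.8780 K
Q = 320.5590 * 5.0690 * 13.8780 / 0.3340 = 67516.6184 W

67516.6184 W


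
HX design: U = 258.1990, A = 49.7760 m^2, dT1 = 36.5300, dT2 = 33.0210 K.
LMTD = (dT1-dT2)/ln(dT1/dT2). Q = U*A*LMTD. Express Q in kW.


LMTD = 34.7460 K
Q = 258.1990 * 49.7760 * 34.7460 = 446559.1966 W = 446.5592 kW

446.5592 kW


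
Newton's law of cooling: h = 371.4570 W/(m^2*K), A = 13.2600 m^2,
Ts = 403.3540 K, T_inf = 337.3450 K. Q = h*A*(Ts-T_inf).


dT = 66.0090 K
Q = 371.4570 * 13.2600 * 66.0090 = 325128.6378 W

325128.6378 W


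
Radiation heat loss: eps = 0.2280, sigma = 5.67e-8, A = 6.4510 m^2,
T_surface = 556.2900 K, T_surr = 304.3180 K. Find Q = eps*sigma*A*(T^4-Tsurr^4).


T^4 = 9.5765e+10
Tsurr^4 = 8.5765e+09
Q = 0.2280 * 5.67e-8 * 6.4510 * 8.7188e+10 = 7271.1337 W

7271.1337 W


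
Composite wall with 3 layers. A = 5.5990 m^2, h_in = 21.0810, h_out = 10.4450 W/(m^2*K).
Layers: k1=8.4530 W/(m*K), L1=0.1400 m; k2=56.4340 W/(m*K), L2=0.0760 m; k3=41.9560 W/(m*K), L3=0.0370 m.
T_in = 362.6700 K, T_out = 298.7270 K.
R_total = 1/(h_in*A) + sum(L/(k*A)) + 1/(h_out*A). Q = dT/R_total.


R_conv_in = 1/(21.0810*5.5990) = 0.0085
R_1 = 0.1400/(8.4530*5.5990) = 0.0030
R_2 = 0.0760/(56.4340*5.5990) = 0.0002
R_3 = 0.0370/(41.9560*5.5990) = 0.0002
R_conv_out = 1/(10.4450*5.5990) = 0.0171
R_total = 0.0289 K/W
Q = 63.9430 / 0.0289 = 2210.4388 W

R_total = 0.0289 K/W, Q = 2210.4388 W


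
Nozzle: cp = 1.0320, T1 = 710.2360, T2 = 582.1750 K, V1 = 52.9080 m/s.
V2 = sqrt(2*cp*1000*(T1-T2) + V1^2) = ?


dT = 128.0610 K
2*cp*1000*dT = 264317.9040
V1^2 = 2799.2565
V2 = sqrt(267117.1605) = 516.8338 m/s

516.8338 m/s


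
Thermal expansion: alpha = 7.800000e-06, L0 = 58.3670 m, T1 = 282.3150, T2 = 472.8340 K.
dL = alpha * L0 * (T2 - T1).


dT = 190.5190 K
dL = 7.800000e-06 * 58.3670 * 190.5190 = 0.086736 m
L_final = 58.453736 m

dL = 0.086736 m


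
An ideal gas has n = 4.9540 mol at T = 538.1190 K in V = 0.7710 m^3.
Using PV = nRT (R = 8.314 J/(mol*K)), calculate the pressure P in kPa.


P = nRT/V = 4.9540 * 8.314 * 538.1190 / 0.7710
= 22163.8064 / 0.7710 = 28746.8307 Pa = 28.7468 kPa

28.7468 kPa


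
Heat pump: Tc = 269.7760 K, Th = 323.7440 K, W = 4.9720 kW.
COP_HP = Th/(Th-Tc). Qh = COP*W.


COP = 323.7440 / 53.9680 = 5.9988
Qh = 5.9988 * 4.9720 = 29.8261 kW

COP = 5.9988, Qh = 29.8261 kW


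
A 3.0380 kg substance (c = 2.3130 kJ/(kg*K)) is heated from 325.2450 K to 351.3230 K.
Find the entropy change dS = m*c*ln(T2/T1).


T2/T1 = 1.0802
ln(T2/T1) = 0.0771
dS = 3.0380 * 2.3130 * 0.0771 = 0.5420 kJ/K

0.5420 kJ/K


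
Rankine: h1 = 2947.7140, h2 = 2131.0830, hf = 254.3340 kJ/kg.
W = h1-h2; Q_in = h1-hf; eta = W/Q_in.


W = 816.6310 kJ/kg
Q_in = 2693.3800 kJ/kg
eta = 0.3032 = 30.3199%

eta = 30.3199%


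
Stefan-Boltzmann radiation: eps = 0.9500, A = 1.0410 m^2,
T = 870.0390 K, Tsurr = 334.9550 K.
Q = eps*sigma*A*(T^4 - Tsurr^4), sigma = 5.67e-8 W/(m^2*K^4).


T^4 = 5.7300e+11
Tsurr^4 = 1.2588e+10
Q = 0.9500 * 5.67e-8 * 1.0410 * 5.6041e+11 = 31424.2796 W

31424.2796 W


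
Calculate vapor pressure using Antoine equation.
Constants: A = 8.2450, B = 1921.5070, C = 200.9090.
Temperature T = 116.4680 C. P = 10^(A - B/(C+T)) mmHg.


C+T = 317.3770
B/(C+T) = 6.0543
log10(P) = 8.2450 - 6.0543 = 2.1907
P = 10^2.1907 = 155.1186 mmHg

155.1186 mmHg


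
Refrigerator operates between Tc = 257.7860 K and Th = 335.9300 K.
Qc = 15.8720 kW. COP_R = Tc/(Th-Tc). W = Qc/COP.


COP = 257.7860 / 78.1440 = 3.2989
W = 15.8720 / 3.2989 = 4.8114 kW

COP = 3.2989, W = 4.8114 kW


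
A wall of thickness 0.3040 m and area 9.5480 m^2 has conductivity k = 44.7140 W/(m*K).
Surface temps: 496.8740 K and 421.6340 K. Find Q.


dT = 75.2400 K
Q = 44.7140 * 9.5480 * 75.2400 / 0.3040 = 105664.9948 W

105664.9948 W


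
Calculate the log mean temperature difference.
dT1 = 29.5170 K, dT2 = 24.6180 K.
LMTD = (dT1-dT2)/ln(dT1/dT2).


dT1/dT2 = 1.1990
ln(dT1/dT2) = 0.1815
LMTD = 4.8990 / 0.1815 = 26.9934 K

26.9934 K


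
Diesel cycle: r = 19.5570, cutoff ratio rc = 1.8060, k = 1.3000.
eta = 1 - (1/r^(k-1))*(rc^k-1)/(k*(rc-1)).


r^(k-1) = 2.4400
rc^k = 2.1564
eta = 0.5477 = 54.7680%

54.7680%


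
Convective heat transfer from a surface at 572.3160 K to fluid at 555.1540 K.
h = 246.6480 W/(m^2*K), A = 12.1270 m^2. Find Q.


dT = 17.1620 K
Q = 246.6480 * 12.1270 * 17.1620 = 51333.2633 W

51333.2633 W


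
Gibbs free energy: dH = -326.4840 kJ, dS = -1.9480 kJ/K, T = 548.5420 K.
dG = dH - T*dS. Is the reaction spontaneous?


T*dS = 548.5420 * -1.9480 = -1068.5598 kJ
dG = -326.4840 + 1068.5598 = 742.0758 kJ (non-spontaneous)

dG = 742.0758 kJ, non-spontaneous


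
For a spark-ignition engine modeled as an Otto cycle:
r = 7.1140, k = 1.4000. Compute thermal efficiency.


r^(k-1) = 2.1920
eta = 1 - 1/2.1920 = 0.5438 = 54.3801%

54.3801%


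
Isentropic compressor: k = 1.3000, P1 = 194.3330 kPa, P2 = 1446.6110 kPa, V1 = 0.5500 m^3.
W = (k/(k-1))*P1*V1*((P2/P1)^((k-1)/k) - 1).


(k-1)/k = 0.2308
(P2/P1)^exp = 1.5892
W = 4.3333 * 194.3330 * 0.5500 * (1.5892 - 1) = 272.9064 kJ

272.9064 kJ


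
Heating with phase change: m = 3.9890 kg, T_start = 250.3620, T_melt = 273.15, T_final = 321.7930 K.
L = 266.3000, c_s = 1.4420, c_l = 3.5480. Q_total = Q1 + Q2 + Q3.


Q1 (sensible, solid) = 3.9890 * 1.4420 * 22.7880 = 131.0797 kJ
Q2 (latent) = 3.9890 * 266.3000 = 1062.2707 kJ
Q3 (sensible, liquid) = 3.9890 * 3.5480 * 48.6430 = 688.4430 kJ
Q_total = 1881.7934 kJ

1881.7934 kJ


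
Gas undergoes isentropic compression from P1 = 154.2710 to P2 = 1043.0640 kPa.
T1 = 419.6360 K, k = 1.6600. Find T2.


(k-1)/k = 0.3976
(P2/P1)^exp = 2.1380
T2 = 419.6360 * 2.1380 = 897.1878 K

897.1878 K


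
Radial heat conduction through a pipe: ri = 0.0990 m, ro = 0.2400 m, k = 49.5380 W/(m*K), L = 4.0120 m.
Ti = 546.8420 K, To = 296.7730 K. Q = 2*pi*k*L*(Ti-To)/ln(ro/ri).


dT = 250.0690 K
ln(ro/ri) = 0.8855
Q = 2*pi*49.5380*4.0120*250.0690 / 0.8855 = 352647.8164 W

352647.8164 W


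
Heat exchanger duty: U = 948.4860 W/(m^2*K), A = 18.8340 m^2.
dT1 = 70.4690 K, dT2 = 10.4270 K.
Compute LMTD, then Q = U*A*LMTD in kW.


LMTD = 31.4229 K
Q = 948.4860 * 18.8340 * 31.4229 = 561331.2875 W = 561.3313 kW

561.3313 kW


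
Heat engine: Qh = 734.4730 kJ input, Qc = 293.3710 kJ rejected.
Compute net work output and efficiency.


W = 734.4730 - 293.3710 = 441.1020 kJ
eta = 441.1020 / 734.4730 = 0.6006 = 60.0569%

W = 441.1020 kJ, eta = 60.0569%


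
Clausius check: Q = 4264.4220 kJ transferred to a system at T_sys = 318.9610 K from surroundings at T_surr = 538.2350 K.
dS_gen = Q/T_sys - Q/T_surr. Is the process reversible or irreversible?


dS_sys = 4264.4220/318.9610 = 13.3697 kJ/K
dS_surr = -4264.4220/538.2350 = -7.9230 kJ/K
dS_gen = 13.3697 - 7.9230 = 5.4468 kJ/K (irreversible)

dS_gen = 5.4468 kJ/K, irreversible


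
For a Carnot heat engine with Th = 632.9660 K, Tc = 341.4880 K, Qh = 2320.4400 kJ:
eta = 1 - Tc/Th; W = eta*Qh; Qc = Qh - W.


eta = 1 - 341.4880/632.9660 = 0.4605
W = 0.4605 * 2320.4400 = 1068.5522 kJ
Qc = 2320.4400 - 1068.5522 = 1251.8878 kJ

eta = 46.0496%, W = 1068.5522 kJ, Qc = 1251.8878 kJ


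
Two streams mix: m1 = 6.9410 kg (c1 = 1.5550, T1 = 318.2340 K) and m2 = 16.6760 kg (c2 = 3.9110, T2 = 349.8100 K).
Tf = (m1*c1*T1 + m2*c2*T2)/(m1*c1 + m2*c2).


num = 26249.3315
den = 76.0131
Tf = 345.3265 K

345.3265 K


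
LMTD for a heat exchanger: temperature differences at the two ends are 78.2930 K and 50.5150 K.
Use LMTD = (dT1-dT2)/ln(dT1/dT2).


dT1/dT2 = 1.5499
ln(dT1/dT2) = 0.4382
LMTD = 27.7780 / 0.4382 = 63.3929 K

63.3929 K


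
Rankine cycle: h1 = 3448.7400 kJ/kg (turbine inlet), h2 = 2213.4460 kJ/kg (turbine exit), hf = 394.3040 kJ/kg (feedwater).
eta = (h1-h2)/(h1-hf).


W = 1235.2940 kJ/kg
Q_in = 3054.4360 kJ/kg
eta = 0.4044 = 40.4426%

eta = 40.4426%


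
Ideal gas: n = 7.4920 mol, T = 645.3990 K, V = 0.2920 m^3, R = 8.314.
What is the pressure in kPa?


P = nRT/V = 7.4920 * 8.314 * 645.3990 / 0.2920
= 40200.9279 / 0.2920 = 137674.4105 Pa = 137.6744 kPa

137.6744 kPa


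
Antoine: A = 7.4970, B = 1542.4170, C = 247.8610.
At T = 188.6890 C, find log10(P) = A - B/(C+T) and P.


C+T = 436.5500
B/(C+T) = 3.5332
log10(P) = 7.4970 - 3.5332 = 3.9638
P = 10^3.9638 = 9200.3287 mmHg

9200.3287 mmHg


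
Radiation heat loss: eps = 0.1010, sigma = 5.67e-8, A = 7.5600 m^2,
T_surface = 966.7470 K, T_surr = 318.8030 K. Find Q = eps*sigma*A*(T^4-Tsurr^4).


T^4 = 8.7348e+11
Tsurr^4 = 1.0330e+10
Q = 0.1010 * 5.67e-8 * 7.5600 * 8.6315e+11 = 37368.9572 W

37368.9572 W


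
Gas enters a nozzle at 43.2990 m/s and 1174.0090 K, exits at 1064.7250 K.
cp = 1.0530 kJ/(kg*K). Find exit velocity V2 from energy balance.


dT = 109.2840 K
2*cp*1000*dT = 230152.1040
V1^2 = 1874.8034
V2 = sqrt(232026.9074) = 481.6917 m/s

481.6917 m/s


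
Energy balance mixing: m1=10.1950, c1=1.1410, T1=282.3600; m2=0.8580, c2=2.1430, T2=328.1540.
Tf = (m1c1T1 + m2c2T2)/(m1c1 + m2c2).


num = 3887.9261
den = 13.4712
Tf = 288.6105 K

288.6105 K
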